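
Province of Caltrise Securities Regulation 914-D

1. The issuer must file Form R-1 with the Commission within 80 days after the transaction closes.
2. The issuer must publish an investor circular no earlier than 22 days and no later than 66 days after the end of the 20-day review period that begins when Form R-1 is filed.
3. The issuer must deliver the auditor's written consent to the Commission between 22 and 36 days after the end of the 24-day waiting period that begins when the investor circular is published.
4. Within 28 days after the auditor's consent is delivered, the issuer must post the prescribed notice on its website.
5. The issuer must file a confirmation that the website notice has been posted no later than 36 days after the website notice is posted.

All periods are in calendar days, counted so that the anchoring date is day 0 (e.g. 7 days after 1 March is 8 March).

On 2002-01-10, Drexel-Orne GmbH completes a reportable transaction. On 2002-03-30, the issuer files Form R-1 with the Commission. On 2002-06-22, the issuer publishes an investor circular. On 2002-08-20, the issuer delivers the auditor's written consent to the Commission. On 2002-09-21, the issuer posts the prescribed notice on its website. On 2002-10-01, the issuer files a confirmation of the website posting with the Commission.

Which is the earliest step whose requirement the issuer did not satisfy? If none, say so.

Step 4

Step 1: 80 days after 2002-01-10 (when the transaction closes) is 2002-03-31; 2002-03-30 is within that limit.
Step 2: the window is 22–66 days after 2002-04-19 (end of the 20-day review period, which began when Form R-1 is filed on 2002-03-30), so 2002-05-11 through 2002-06-24; 2002-06-22 falls inside that range.
Step 3: the window is 22–36 days after 2002-07-16 (end of the 24-day waiting period, which began when the investor circular is published on 2002-06-22), so 2002-08-07 through 2002-08-21; done 2002-08-20, which is between those dates.
Step 4: 28 days after 2002-08-20 (when the auditor's consent is delivered) is 2002-09-17; 2002-09-21 misses that deadline by 4 days.
The procedure was therefore not followed at step 4.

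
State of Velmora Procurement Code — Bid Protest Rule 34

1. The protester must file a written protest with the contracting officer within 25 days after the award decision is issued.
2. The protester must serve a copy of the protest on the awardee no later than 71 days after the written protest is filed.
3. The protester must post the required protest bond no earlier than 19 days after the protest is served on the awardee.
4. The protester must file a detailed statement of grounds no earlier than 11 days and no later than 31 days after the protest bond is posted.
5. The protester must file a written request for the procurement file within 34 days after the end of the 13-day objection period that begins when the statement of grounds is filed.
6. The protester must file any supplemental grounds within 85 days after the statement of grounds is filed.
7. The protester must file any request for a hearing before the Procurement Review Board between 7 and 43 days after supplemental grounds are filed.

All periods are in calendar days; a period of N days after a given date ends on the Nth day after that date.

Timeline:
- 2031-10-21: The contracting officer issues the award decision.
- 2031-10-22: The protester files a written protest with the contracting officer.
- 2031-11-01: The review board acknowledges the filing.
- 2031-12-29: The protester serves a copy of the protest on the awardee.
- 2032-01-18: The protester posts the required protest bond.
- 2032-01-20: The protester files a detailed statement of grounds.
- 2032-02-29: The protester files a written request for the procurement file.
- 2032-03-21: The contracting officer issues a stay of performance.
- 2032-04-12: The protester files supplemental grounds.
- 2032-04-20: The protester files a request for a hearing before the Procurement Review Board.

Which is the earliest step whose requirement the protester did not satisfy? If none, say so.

Step 4

Step 1: 25 days after 2031-10-21 (when the award decision is issued) is 2031-11-15; 2031-10-22 is within that limit.
Step 2: 71 days after 2031-10-22 (when the written protest is filed) is 2032-01-01; done 2031-12-29 — timely.
Step 3: the earliest permitted date is 19 days after 2031-12-29 (when the protest is served on the awardee), i.e. 2032-01-17; 2032-01-18 is on or after that date.
Step 4: the window is 11–31 days after 2032-01-18 (when the protest bond is posted), so 2032-01-29 through 2032-02-18; 2032-01-20 is 9 days too early.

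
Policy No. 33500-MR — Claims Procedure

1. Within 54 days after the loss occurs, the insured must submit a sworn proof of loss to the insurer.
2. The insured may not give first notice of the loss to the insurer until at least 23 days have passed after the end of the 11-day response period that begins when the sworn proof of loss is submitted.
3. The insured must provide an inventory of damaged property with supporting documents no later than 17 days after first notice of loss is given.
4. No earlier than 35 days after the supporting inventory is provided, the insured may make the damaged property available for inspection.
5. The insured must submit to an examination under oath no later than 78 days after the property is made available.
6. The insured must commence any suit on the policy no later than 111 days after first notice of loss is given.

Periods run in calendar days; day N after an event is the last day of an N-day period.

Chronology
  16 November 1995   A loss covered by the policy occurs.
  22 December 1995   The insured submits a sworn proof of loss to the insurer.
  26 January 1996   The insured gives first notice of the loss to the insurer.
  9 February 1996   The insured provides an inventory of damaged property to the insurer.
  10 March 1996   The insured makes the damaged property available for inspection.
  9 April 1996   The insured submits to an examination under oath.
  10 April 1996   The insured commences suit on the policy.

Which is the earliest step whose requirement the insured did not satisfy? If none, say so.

Step 1 — counting 54 days from 16 November 1995 (when the loss occurs) gives a deadline of 9 January 1996; completed 22 December 1995, before the deadline.
Step 2 — must wait 23 days from 2 January 1996 (end of the 11-day response period, which began when the sworn proof of loss is submitted on 22 December 1995), so not before 25 January 1996; done 26 January 1996 — permitted.
Step 3 — counting 17 days from 26 January 1996 (when first notice of loss is given) gives a deadline of 12 February 1996; completed 9 February 1996, before the deadline.
Step 4 — must wait 35 days from 9 February 1996 (when the supporting inventory is provided), so not before 15 March 1996; 10 March 1996 is 5 days before the earliest permitted date.
The procedure was therefore not followed at step 4.

Step 4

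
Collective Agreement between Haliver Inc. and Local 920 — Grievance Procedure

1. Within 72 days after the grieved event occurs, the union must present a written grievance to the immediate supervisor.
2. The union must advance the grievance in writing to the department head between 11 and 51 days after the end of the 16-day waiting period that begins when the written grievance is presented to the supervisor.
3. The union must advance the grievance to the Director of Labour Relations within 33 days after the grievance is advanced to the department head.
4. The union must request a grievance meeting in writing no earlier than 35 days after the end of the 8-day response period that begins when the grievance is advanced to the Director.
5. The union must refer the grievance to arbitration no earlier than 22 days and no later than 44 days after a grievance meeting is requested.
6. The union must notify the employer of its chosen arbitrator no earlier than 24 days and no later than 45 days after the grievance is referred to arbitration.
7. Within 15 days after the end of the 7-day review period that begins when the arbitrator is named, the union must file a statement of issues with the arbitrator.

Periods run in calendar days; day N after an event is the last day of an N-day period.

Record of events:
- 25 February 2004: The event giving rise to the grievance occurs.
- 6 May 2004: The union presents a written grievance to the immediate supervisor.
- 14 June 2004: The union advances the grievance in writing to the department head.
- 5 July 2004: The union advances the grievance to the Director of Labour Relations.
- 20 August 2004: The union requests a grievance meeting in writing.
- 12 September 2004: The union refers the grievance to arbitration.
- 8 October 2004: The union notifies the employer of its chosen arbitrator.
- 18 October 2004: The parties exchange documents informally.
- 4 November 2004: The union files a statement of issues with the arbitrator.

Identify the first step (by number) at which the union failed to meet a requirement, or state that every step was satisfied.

Step 7

Step 1 — counting 72 days from 25 February 2004 (when the grieved event occurs) gives a deadline of 7 May 2004; completed 6 May 2004, before the deadline.
Step 2 — 11 and 51 days from 22 May 2004 (end of the 16-day waiting period, which began when the written grievance is presented to the supervisor on 6 May 2004) are 2 June 2004 and 12 July 2004 respectively; 14 June 2004 falls inside that range.
Step 3 — counting 33 days from 14 June 2004 (when the grievance is advanced to the department head) gives a deadline of 17 July 2004; completed 5 July 2004, before the deadline.
Step 4 — must wait 35 days from 13 July 2004 (end of the 8-day response period, which began when the grievance is advanced to the Director on 5 July 2004), so not before 17 August 2004; done 20 August 2004, after the minimum wait.
Step 5 — 22 and 44 days from 20 August 2004 (when a grievance meeting is requested) are 11 September 2004 and 3 October 2004 respectively; 12 September 2004 falls inside that range.
Step 6 — 24 and 45 days from 12 September 2004 (when the grievance is referred to arbitration) are 6 October 2004 and 27 October 2004 respectively; done 8 October 2004, which is between those dates.
Step 7 — counting 15 days from 15 October 2004 (end of the 7-day review period, which began when the arbitrator is named on 8 October 2004) gives a deadline of 30 October 2004; 4 November 2004 misses that deadline by 5 days.
The procedure was therefore not followed at step 7.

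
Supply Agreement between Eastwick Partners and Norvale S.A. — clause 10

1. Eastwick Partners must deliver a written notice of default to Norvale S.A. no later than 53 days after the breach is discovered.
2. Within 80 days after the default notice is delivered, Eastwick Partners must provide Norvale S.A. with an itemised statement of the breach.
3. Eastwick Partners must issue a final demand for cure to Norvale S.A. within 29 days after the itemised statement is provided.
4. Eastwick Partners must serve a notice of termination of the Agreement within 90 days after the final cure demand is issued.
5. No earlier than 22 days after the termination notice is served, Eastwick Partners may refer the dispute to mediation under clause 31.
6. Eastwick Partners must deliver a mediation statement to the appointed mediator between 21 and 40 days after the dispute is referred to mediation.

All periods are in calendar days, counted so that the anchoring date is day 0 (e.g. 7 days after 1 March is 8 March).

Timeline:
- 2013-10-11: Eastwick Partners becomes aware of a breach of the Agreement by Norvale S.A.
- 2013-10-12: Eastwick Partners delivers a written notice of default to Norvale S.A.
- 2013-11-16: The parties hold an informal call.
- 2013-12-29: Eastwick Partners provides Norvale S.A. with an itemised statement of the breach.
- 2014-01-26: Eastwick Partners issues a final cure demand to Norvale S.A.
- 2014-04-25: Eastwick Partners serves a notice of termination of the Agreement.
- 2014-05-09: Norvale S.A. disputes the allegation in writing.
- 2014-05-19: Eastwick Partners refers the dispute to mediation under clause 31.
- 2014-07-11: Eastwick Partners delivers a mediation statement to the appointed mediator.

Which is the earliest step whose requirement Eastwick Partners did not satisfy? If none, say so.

Step 1: 53 days after 2013-10-11 (when the breach is discovered) is 2013-12-03; 2013-10-12 is within that limit.
Step 2: 80 days after 2013-10-12 (when the default notice is delivered) is 2013-12-31; done 2013-12-29 — timely.
Step 3: 29 days after 2013-12-29 (when the itemised statement is provided) is 2014-01-27; completed 2014-01-26, before the deadline.
Step 4: 90 days after 2014-01-26 (when the final cure demand is issued) is 2014-04-26; done 2014-04-25 — timely.
Step 5: the earliest permitted date is 22 days after 2014-04-25 (when the termination notice is served), i.e. 2014-05-17; 2014-05-19 is on or after that date.
Step 6: the window is 21–40 days after 2014-05-19 (when the dispute is referred to mediation), so 2014-06-09 through 2014-06-28; done 2014-07-11 — 13 days after the window closed.
No need to go further; step 6 was not satisfied.

Step 6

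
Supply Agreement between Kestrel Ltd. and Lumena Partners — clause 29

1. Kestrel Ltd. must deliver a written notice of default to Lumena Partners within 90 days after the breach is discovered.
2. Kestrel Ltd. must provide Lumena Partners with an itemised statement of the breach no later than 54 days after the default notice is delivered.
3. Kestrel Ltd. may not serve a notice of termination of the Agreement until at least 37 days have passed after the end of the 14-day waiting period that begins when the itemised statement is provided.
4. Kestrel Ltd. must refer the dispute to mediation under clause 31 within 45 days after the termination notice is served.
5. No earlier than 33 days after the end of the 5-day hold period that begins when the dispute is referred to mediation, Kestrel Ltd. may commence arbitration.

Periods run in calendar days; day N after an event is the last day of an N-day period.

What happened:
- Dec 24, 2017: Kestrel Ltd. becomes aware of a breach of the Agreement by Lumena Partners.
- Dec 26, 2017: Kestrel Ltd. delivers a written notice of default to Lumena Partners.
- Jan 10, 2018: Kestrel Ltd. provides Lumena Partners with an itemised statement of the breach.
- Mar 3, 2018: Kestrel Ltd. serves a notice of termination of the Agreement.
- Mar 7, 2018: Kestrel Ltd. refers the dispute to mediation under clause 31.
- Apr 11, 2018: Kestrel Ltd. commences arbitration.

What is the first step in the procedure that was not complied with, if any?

Step 1 — counting 90 days from Dec 24, 2017 (when the breach is discovered) gives a deadline of Mar 24, 2018; done Dec 26, 2017 — timely.
Step 2 — counting 54 days from Dec 26, 2017 (when the default notice is delivered) gives a deadline of Feb 18, 2018; Jan 10, 2018 is within that limit.
Step 3 — must wait 37 days from Jan 24, 2018 (end of the 14-day waiting period, which began when the itemised statement is provided on Jan 10, 2018), so not before Mar 2, 2018; done Mar 3, 2018 — permitted.
Step 4 — counting 45 days from Mar 3, 2018 (when the termination notice is served) gives a deadline of Apr 17, 2018; completed Mar 7, 2018, before the deadline.
Step 5 — must wait 33 days from Mar 12, 2018 (end of the 5-day hold period, which began when the dispute is referred to mediation on Mar 7, 2018), so not before Apr 14, 2018; done Apr 11, 2018 — 3 days too early.
That is the first point of non-compliance.

Step 5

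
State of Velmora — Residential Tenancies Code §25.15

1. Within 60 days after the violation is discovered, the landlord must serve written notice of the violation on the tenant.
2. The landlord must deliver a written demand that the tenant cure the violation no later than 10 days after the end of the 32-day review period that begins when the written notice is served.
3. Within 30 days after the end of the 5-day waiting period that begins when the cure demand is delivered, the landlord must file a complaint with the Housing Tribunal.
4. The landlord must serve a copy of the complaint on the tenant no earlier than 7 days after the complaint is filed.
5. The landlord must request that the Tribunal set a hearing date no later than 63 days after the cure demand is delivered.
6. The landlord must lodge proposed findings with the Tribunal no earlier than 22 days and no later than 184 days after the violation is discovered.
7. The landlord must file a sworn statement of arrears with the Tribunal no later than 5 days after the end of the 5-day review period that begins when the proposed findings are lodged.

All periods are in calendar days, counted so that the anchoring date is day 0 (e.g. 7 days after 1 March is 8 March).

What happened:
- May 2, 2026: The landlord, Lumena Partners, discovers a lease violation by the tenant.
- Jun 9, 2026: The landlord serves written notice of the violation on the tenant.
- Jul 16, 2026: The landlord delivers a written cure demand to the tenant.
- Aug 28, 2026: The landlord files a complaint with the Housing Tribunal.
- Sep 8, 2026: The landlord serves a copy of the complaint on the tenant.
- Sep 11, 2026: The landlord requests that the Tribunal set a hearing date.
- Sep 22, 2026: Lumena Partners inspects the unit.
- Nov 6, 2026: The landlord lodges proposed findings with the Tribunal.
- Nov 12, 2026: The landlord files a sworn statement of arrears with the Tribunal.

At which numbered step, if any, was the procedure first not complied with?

(1) due by May 2, 2026 + 60 days = Jul 1, 2026; completed Jun 9, 2026, before the deadline.
(2) due by Jul 11, 2026 + 10 days = Jul 21, 2026; done Jul 16, 2026 — timely.
(3) due by Jul 21, 2026 + 30 days = Aug 20, 2026; done Aug 28, 2026 — 8 days late.

Step 3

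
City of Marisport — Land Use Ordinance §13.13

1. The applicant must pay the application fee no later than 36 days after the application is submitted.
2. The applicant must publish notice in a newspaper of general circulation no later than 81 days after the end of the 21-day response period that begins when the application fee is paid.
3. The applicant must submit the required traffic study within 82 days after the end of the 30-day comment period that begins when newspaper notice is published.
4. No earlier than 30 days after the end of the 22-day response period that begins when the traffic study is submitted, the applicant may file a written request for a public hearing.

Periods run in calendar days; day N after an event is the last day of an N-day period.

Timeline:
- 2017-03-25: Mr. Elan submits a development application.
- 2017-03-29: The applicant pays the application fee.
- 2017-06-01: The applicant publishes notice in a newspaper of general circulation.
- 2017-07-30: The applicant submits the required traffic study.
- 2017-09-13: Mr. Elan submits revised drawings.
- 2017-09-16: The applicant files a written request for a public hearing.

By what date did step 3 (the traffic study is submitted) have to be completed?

2017-09-21

Newspaper notice is published on 2017-06-01; the 30-day comment period therefore ends 2017-07-01, and step 3 runs from that date. 82 days after 2017-07-01 is 2017-09-21.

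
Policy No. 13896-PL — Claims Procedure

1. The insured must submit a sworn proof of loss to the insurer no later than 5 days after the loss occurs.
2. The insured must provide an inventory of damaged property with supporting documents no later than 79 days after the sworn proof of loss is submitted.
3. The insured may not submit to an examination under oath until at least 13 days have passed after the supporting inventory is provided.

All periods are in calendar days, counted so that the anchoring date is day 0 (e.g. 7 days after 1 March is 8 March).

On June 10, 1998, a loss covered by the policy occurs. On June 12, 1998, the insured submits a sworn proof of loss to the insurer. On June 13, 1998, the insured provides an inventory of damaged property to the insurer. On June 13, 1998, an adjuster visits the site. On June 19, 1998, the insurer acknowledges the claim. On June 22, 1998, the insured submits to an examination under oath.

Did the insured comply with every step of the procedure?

(1) due by June 10, 1998 + 5 days = June 15, 1998; completed June 12, 1998, before the deadline.
(2) due by June 12, 1998 + 79 days = August 30, 1998; completed June 13, 1998, before the deadline.
(3) permitted from June 13, 1998 + 13 days = June 26, 1998 onward; acted on June 22, 1998, 4 days prematurely.
The procedure was therefore not followed at step 3.

No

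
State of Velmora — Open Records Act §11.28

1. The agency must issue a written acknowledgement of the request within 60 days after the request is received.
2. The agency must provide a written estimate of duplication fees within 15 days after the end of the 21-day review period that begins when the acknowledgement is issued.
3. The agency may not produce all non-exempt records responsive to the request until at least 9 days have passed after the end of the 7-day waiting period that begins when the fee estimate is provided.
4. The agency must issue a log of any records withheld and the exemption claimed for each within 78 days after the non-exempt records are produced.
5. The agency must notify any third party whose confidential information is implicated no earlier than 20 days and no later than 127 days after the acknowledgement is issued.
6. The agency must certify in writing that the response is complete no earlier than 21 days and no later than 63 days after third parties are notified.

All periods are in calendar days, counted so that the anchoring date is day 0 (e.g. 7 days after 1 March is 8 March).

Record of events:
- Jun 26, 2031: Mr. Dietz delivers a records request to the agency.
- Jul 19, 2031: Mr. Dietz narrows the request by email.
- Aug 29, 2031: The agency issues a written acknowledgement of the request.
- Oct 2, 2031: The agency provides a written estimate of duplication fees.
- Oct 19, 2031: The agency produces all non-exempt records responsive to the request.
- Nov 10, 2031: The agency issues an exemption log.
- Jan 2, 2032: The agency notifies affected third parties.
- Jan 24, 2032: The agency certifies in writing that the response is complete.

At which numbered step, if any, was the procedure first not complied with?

Step 1 — counting 60 days from Jun 26, 2031 (when the request is received) gives a deadline of Aug 25, 2031; done Aug 29, 2031 — 4 days late.

Step 1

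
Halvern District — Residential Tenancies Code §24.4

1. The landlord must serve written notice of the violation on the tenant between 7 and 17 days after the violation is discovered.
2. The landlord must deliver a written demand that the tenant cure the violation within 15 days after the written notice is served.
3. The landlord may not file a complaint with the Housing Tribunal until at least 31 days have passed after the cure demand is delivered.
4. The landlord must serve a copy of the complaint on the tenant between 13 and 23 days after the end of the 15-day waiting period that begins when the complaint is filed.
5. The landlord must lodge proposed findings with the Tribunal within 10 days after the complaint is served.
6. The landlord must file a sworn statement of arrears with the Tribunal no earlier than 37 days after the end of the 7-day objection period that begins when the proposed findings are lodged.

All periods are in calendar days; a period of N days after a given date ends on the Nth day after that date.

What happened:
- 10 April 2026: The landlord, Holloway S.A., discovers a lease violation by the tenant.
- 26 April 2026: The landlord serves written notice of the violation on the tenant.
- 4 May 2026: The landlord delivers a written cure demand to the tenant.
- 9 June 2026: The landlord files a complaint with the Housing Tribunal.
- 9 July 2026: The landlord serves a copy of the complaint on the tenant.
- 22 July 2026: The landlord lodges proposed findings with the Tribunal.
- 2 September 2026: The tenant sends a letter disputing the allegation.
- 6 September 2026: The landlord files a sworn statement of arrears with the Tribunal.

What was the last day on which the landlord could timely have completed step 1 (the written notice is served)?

Step 1 runs from 10 April 2026, when the violation is discovered. The window is 7–17 days after 10 April 2026; it closes on 27 April 2026.

27 April 2026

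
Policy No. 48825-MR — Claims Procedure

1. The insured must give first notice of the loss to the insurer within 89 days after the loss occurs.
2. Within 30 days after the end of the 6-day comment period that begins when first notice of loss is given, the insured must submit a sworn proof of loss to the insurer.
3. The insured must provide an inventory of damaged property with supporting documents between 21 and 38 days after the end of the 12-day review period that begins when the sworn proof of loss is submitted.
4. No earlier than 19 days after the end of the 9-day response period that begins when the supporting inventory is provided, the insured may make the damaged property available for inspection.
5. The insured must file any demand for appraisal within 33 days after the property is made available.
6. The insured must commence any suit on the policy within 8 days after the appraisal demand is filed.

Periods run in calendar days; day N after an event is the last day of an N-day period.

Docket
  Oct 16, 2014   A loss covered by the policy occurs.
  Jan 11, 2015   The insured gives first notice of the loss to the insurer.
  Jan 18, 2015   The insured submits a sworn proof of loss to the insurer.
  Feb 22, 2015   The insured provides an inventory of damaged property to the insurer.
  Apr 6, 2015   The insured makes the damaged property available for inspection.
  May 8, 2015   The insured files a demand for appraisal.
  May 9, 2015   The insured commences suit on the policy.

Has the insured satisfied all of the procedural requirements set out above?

Step 1: 89 days after Oct 16, 2014 (when the loss occurs) is Jan 13, 2015; completed Jan 11, 2015, before the deadline.
Step 2: 30 days after Jan 17, 2015 (end of the 6-day comment period, which began when first notice of loss is given on Jan 11, 2015) is Feb 16, 2015; Jan 18, 2015 is within that limit.
Step 3: the window is 21–38 days after Jan 30, 2015 (end of the 12-day review period, which began when the sworn proof of loss is submitted on Jan 18, 2015), so Feb 20, 2015 through Mar 9, 2015; Feb 22, 2015 falls inside that range.
Step 4: the earliest permitted date is 19 days after Mar 3, 2015 (end of the 9-day response period, which began when the supporting inventory is provided on Feb 22, 2015), i.e. Mar 22, 2015; Apr 6, 2015 is on or after that date.
Step 5: 33 days after Apr 6, 2015 (when the property is made available) is May 9, 2015; completed May 8, 2015, before the deadline.
Step 6: 8 days after May 8, 2015 (when the appraisal demand is filed) is May 16, 2015; completed May 9, 2015, before the deadline.

Yes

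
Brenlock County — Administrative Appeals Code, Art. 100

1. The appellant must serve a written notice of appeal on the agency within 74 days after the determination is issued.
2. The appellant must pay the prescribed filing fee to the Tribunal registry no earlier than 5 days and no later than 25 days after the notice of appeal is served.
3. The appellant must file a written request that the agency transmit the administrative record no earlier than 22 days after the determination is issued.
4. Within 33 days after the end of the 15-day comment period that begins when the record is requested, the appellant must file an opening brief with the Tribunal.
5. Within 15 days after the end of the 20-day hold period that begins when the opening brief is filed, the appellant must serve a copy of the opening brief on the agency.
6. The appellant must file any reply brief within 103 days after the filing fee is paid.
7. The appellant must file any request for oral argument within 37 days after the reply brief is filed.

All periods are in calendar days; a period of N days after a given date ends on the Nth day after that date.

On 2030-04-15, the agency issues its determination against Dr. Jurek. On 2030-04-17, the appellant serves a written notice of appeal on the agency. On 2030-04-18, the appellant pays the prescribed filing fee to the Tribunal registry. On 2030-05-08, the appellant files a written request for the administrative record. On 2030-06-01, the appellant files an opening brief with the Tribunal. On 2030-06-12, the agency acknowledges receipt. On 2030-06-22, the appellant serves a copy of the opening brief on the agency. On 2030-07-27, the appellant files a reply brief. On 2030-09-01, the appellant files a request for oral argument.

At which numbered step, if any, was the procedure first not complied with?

Step 1: 74 days after 2030-04-15 (when the determination is issued) is 2030-06-28; done 2030-04-17 — timely.
Step 2: the window is 5–25 days after 2030-04-17 (when the notice of appeal is served), so 2030-04-22 through 2030-05-12; 2030-04-18 is 4 days too early.

Step 2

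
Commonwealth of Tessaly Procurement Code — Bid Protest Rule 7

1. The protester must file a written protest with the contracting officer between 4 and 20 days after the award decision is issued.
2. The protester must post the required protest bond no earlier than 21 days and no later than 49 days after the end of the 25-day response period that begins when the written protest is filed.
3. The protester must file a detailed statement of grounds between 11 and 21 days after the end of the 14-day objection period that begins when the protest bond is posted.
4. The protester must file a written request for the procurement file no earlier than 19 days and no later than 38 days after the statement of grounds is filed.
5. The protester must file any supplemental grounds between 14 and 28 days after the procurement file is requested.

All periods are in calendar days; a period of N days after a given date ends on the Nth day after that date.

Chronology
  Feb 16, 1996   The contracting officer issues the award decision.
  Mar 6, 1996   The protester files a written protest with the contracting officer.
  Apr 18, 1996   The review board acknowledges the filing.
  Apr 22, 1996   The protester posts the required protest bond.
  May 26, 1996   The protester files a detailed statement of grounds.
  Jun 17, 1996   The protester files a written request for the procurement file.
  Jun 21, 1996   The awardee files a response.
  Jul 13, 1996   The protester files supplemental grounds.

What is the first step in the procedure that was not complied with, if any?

Step 1 — 4 and 20 days from Feb 16, 1996 (when the award decision is issued) are Feb 20, 1996 and Mar 7, 1996 respectively; done Mar 6, 1996, which is between those dates.
Step 2 — 21 and 49 days from Mar 31, 1996 (end of the 25-day response period, which began when the written protest is filed on Mar 6, 1996) are Apr 21, 1996 and May 19, 1996 respectively; done Apr 22, 1996, which is between those dates.
Step 3 — 11 and 21 days from May 6, 1996 (end of the 14-day objection period, which began when the protest bond is posted on Apr 22, 1996) are May 17, 1996 and May 27, 1996 respectively; done May 26, 1996, which is between those dates.
Step 4 — 19 and 38 days from May 26, 1996 (when the statement of grounds is filed) are Jun 14, 1996 and Jul 3, 1996 respectively; done Jun 17, 1996, which is between those dates.
Step 5 — 14 and 28 days from Jun 17, 1996 (when the procurement file is requested) are Jul 1, 1996 and Jul 15, 1996 respectively; Jul 13, 1996 falls inside that range.

None — every step was satisfied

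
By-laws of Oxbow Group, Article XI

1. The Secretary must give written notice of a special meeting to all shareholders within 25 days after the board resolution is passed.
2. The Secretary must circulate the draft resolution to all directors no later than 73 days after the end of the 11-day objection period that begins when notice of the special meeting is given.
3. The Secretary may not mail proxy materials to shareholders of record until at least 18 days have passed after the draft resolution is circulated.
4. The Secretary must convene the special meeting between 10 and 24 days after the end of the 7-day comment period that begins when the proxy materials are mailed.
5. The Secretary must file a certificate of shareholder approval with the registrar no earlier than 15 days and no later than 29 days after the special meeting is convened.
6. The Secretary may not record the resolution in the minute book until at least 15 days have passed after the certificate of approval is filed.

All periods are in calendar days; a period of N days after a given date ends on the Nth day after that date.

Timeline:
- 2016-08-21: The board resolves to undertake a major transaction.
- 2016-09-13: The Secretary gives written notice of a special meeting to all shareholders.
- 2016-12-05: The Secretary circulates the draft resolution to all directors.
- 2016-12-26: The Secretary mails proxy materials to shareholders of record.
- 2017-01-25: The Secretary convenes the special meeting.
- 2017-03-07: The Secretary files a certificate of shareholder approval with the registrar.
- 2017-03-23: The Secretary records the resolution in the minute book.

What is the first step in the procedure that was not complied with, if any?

Step 5

(1) due by 2016-08-21 + 25 days = 2016-09-15; done 2016-09-13 — timely.
(2) due by 2016-09-24 + 73 days = 2016-12-06; completed 2016-12-05, before the deadline.
(3) permitted from 2016-12-05 + 18 days = 2016-12-23 onward; done 2016-12-26, after the minimum wait.
(4) the permitted window runs from 2017-01-02 + 10 = 2017-01-12 to 2017-01-02 + 24 = 2017-01-26; 2017-01-25 falls inside that range.
(5) the permitted window runs from 2017-01-25 + 15 = 2017-02-09 to 2017-01-25 + 29 = 2017-02-23; 2017-03-07 is 12 days past the end of the window.
No need to go further; step 5 was not satisfied.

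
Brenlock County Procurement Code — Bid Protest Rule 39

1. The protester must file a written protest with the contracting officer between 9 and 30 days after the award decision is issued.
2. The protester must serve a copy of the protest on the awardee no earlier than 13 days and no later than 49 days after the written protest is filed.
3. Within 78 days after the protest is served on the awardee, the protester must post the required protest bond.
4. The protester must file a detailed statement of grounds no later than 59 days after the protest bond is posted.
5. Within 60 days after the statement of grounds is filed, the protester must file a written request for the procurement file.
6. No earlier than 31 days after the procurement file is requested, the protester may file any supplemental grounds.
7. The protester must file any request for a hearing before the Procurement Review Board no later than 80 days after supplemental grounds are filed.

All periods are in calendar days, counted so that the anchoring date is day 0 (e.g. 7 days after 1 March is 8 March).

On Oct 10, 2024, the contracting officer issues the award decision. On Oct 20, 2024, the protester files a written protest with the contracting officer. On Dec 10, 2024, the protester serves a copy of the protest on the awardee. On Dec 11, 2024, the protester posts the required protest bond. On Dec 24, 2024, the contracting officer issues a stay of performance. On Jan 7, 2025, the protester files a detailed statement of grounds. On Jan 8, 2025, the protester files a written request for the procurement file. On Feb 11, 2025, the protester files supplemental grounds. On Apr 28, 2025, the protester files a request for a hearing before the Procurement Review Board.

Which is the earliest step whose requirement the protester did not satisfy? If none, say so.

(1) the permitted window runs from Oct 10, 2024 + 9 = Oct 19, 2024 to Oct 10, 2024 + 30 = Nov 9, 2024; done Oct 20, 2024, which is between those dates.
(2) the permitted window runs from Oct 20, 2024 + 13 = Nov 2, 2024 to Oct 20, 2024 + 49 = Dec 8, 2024; Dec 10, 2024 is 2 days past the end of the window.

Step 2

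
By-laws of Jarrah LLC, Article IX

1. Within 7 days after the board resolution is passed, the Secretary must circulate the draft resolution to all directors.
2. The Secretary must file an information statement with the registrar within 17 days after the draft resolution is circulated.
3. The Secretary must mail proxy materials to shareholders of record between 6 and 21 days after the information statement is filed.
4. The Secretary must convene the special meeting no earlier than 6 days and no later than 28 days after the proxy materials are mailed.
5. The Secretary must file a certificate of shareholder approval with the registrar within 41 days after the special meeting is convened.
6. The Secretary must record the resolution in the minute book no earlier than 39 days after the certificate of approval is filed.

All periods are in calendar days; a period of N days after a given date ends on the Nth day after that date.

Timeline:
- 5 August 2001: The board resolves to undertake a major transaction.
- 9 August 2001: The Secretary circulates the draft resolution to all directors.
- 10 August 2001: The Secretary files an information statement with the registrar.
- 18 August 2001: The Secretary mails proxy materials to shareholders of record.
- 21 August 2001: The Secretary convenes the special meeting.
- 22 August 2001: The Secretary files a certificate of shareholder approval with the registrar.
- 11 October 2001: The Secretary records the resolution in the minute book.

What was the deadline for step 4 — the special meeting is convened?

Step 4 runs from 18 August 2001, when the proxy materials are mailed. The window is 6–28 days after 18 August 2001; it closes on 15 September 2001.

15 September 2001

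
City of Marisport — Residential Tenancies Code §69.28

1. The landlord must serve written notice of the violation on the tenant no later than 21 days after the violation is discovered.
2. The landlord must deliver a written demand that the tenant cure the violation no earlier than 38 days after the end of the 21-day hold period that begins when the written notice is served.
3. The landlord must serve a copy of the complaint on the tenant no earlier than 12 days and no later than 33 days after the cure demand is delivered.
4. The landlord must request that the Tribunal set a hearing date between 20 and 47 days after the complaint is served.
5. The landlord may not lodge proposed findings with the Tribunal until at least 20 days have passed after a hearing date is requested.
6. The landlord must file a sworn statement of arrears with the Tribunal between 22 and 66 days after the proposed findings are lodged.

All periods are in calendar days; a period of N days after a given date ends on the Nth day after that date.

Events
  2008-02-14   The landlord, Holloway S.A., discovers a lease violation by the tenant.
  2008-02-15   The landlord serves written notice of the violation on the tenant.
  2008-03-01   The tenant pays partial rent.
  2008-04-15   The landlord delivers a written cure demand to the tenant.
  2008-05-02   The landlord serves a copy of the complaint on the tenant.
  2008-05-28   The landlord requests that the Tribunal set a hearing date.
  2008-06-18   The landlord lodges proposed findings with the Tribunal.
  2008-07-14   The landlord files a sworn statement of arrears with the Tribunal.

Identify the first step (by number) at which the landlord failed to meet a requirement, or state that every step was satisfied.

Step 1 — counting 21 days from 2008-02-14 (when the violation is discovered) gives a deadline of 2008-03-06; done 2008-02-15 — timely.
Step 2 — must wait 38 days from 2008-03-07 (end of the 21-day hold period, which began when the written notice is served on 2008-02-15), so not before 2008-04-14; done 2008-04-15 — permitted.
Step 3 — 12 and 33 days from 2008-04-15 (when the cure demand is delivered) are 2008-04-27 and 2008-05-18 respectively; done 2008-05-02, which is between those dates.
Step 4 — 20 and 47 days from 2008-05-02 (when the complaint is served) are 2008-05-22 and 2008-06-18 respectively; 2008-05-28 falls inside that range.
Step 5 — must wait 20 days from 2008-05-28 (when a hearing date is requested), so not before 2008-06-17; 2008-06-18 is on or after that date.
Step 6 — 22 and 66 days from 2008-06-18 (when the proposed findings are lodged) are 2008-07-10 and 2008-08-23 respectively; 2008-07-14 falls inside that range.

None — every step was satisfied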